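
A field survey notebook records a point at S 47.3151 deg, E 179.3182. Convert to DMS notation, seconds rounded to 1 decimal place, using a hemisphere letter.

φ: whole degrees 47; 18.90600′ → 18′ and 54.360″
λ: 0.318200 × 60 = 19.09200′ → 19′, remainder × 60 = 5.520″

47°18′54.4″ S, 179°19′5.5″ E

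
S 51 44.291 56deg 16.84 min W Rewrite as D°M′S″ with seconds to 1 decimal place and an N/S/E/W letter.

51°44′17.5″ S, 56°16′50.4″ W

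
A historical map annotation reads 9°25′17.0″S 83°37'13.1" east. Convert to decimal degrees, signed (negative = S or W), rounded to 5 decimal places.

-9.42139, 83.62031

φ: 9 + 25/60 + 17/3600 = 9.421389
hemisphere S, so the sign is −
Lon: 83 + 37/60 + 13.1/3600 = 83.620306
E ⇒ keep positive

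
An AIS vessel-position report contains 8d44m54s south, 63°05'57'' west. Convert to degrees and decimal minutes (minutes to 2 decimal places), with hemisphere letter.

8° 44.90′ S, 63° 5.95′ W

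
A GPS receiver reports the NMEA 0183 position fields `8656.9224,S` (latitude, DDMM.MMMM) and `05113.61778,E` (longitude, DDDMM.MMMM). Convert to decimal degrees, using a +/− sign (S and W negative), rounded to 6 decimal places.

-86.948707, 51.226963

Lat: degrees = first 2 digits = 86, minutes = 56.9224; 86 + 56.9224/60 = 86.9487067
hemisphere S, so the sign is −
Lon: degrees = first 3 digits = 51, minutes = 13.61778; 51 + 13.61778/60 = 51.2269630
E → positive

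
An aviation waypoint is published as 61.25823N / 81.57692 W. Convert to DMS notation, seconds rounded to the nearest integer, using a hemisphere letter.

Latitude: 0.258230 × 60 = 15.49380′ → 15′, remainder × 60 = 29.63″
λ: 0.576920 × 60 = 34.61520′ → 34′, remainder × 60 = 36.91″

61°15′30″ N, 81°34′37″ W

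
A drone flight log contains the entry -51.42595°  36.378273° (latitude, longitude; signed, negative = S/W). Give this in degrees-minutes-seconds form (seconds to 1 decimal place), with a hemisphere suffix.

51°25′33.4″ S, 36°22′41.8″ E

Latitude is negative → S; |value| = 51.425950
Lat: whole degrees 51; 25.55700′ → 25′ and 33.420″
Lon: 0.378273 × 60 = 22.69638′ → 22′, remainder × 60 = 41.783″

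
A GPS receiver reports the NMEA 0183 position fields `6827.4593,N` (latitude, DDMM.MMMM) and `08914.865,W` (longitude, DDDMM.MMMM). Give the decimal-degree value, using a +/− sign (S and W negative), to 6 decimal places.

68.457655, -89.247750

φ: degrees = first 2 digits = 68, minutes = 27.4593; 68 + 27.4593/60 = 68.4576550
N ⇒ keep positive
Lon: split at 3 digits → 089° and 14.865′; 89 + 14.865/60 = 89.2477500
hemisphere W, so the sign is −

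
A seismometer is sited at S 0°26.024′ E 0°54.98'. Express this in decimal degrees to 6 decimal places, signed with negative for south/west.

-0.433733, 0.916333

φ: 0 + 26.024/60 = 0.4337333
S → negative
Lon: 0 + 54.98/60 = 0.9163333
E → positive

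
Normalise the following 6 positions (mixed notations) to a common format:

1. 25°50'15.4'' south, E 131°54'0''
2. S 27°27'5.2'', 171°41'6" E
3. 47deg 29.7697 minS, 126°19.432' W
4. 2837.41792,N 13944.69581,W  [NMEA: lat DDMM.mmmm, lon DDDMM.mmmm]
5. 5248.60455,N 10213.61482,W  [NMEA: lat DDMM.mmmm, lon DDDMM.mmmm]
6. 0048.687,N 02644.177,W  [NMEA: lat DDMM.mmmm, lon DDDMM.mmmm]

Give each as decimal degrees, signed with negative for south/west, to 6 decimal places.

1. -25.837611, 131.900000
2. -27.451444, 171.685000
3. -47.496162, -126.323867
4. 28.623632, -139.744930
5. 52.810076, -102.226914
6. 0.811450, -26.736283

Point 1:
  Latitude: 25° + 50/60 + 15.4/3600 = 25 + 0.833333 + 0.004278 = 25.8376111
  hemisphere S, so the sign is −
  λ: 131° + 54/60 + 0/3600 = 131 + 0.900000 + 0.000000 = 131.9000000
  E → positive
Point 2:
  Latitude: 27 + 27/60 + 5.2/3600 = 27.4514444
  S ⇒ negate
  Longitude: 171° + 41/60 + 6/3600 = 171 + 0.683333 + 0.001667 = 171.6850000
  E → positive
Point 3:
  φ: 29.7697′ = 0.496162°; total 47.4961617
  S → negative
  Longitude: 126 + 19.432/60 = 126.3238667
  W → negative
Point 4:
  Lat: degrees = first 2 digits = 28, minutes = 37.41792; 28 + 37.41792/60 = 28.6236320
  N → positive
  Lon: split at 3 digits → 139° and 44.69581′; 139 + 44.69581/60 = 139.7449302
  W → negative
Point 5:
  φ: split at 2 digits → 52° and 48.60455′; 52 + 48.60455/60 = 52.8100758
  N ⇒ keep positive
  λ: split at 3 digits → 102° and 13.61482′; 102 + 13.61482/60 = 102.2269137
  hemisphere W, so the sign is −
Point 6:
  Latitude: degrees = first 2 digits = 0, minutes = 48.687; 0 + 48.687/60 = 0.8114500
  N ⇒ keep positive
  Longitude: split at 3 digits → 026° and 44.177′; 26 + 44.177/60 = 26.7362833
  W ⇒ negate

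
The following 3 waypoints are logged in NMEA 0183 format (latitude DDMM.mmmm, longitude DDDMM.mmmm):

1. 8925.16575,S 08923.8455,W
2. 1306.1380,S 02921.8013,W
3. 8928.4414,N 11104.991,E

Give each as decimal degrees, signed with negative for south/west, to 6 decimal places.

Point 1:
  Latitude: split at 2 digits → 89° and 25.16575′; 89 + 25.16575/60 = 89.4194292
  hemisphere S, so the sign is −
  Lon: split at 3 digits → 089° and 23.8455′; 89 + 23.8455/60 = 89.3974250
  hemisphere W, so the sign is −
Point 2:
  Lat: degrees = first 2 digits = 13, minutes = 6.138; 13 + 6.138/60 = 13.1023000
  S → negative
  Longitude: degrees = first 3 digits = 29, minutes = 21.8013; 29 + 21.8013/60 = 29.3633550
  W ⇒ negate
Point 3:
  Lat: split at 2 digits → 89° and 28.4414′; 89 + 28.4414/60 = 89.4740233
  N ⇒ keep positive
  Longitude: split at 3 digits → 111° and 4.991′; 111 + 4.991/60 = 111.0831833
  E ⇒ keep positive

1. -89.419429, -89.397425
2. -13.102300, -29.363355
3. 89.474023, 111.083183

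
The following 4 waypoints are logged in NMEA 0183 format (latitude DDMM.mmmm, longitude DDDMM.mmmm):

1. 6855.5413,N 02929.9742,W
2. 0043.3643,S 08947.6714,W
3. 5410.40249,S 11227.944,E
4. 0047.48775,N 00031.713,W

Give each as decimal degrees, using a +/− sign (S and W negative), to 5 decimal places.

1. 68.92569, -29.49957
2. -0.72274, -89.79452
3. -54.17337, 112.46573
4. 0.79146, -0.52855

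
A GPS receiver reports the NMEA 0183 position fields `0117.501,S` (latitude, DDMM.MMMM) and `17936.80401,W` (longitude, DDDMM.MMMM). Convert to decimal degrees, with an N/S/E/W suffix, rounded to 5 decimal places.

Lat: split at 2 digits → 01° and 17.501′; 1 + 17.501/60 = 1.291683
Lon: degrees = first 3 digits = 179, minutes = 36.80401; 179 + 36.80401/60 = 179.613400

1.29168° S, 179.61340° W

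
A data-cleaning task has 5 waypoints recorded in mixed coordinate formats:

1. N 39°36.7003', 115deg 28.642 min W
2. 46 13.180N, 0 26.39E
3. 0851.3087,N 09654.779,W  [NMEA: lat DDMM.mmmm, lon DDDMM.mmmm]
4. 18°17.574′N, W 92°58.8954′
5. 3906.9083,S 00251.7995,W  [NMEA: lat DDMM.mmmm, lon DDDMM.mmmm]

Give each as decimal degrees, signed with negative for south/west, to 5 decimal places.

Point 1:
  φ: 39 + 36.7003/60 = 39.611672
  N → positive
  Lon: 28.642′ = 0.477367°; total 115.477367
  hemisphere W, so the sign is −
Point 2:
  φ: 46 + 13.18/60 = 46.219667
  N → positive
  λ: 0 + 26.39/60 = 0.439833
  E ⇒ keep positive
Point 3:
  Latitude: degrees = first 2 digits = 8, minutes = 51.3087; 8 + 51.3087/60 = 8.855145
  N → positive
  Lon: split at 3 digits → 096° and 54.779′; 96 + 54.779/60 = 96.912983
  hemisphere W, so the sign is −
Point 4:
  Lat: 18 + 17.574/60 = 18.292900
  N → positive
  Lon: 58.8954′ = 0.981590°; total 92.981590
  W → negative
Point 5:
  Lat: split at 2 digits → 39° and 6.9083′; 39 + 6.9083/60 = 39.115138
  S ⇒ negate
  Longitude: degrees = first 3 digits = 2, minutes = 51.7995; 2 + 51.7995/60 = 2.863325
  W ⇒ negate

1. 39.61167, -115.47737
2. 46.21967, 0.43983
3. 8.85515, -96.91298
4. 18.29290, -92.98159
5. -39.11514, -2.86333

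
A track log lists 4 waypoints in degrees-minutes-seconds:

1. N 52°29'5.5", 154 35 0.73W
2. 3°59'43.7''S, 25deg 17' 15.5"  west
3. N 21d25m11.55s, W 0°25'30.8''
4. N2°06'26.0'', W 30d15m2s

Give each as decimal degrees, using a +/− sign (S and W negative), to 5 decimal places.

1. 52.48486, -154.58354
2. -3.99547, -25.28764
3. 21.41988, -0.42522
4. 2.10722, -30.25056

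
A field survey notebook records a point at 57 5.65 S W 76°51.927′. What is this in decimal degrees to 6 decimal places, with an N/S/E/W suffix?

57.094167° S, 76.865450° W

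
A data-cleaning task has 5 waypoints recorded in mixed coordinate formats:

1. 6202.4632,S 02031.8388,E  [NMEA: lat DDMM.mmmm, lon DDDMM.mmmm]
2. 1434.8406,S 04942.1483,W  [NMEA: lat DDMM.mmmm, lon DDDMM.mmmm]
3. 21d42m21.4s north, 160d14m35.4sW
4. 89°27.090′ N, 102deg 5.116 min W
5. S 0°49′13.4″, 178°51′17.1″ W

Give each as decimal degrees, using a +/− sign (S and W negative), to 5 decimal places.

1. -62.04105, 20.53065
2. -14.58068, -49.70247
3. 21.70594, -160.24317
4. 89.45150, -102.08527
5. -0.82039, -178.85475

Point 1:
  φ: degrees = first 2 digits = 62, minutes = 2.4632; 62 + 2.4632/60 = 62.041053
  S ⇒ negate
  Longitude: degrees = first 3 digits = 20, minutes = 31.8388; 20 + 31.8388/60 = 20.530647
  E → positive
Point 2:
  Latitude: degrees = first 2 digits = 14, minutes = 34.8406; 14 + 34.8406/60 = 14.580677
  S → negative
  Longitude: split at 3 digits → 049° and 42.1483′; 49 + 42.1483/60 = 49.702472
  W ⇒ negate
Point 3:
  Latitude: 21 + 42/60 + 21.4/3600 = 21.705944
  N ⇒ keep positive
  Longitude: 160° + 14/60 + 35.4/3600 = 160 + 0.233333 + 0.009833 = 160.243167
  W → negative
Point 4:
  φ: 27.09′ = 0.451500°; total 89.451500
  N ⇒ keep positive
  Lon: 5.116′ = 0.085267°; total 102.085267
  hemisphere W, so the sign is −
Point 5:
  φ: 0 + 49/60 + 13.4/3600 = 0.820389
  S → negative
  Longitude: 51′ + 17.1″ = 51.28500′; 178 + 51.28500/60 = 178.854750
  W → negative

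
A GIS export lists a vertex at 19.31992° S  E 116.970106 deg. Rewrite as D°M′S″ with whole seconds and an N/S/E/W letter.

19°19′12″ S, 116°58′12″ E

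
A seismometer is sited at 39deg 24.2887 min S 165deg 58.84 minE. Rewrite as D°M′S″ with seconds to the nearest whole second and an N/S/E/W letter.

Lat: fractional minutes 0.28870 × 60 = 17.32″
Longitude: fractional minutes 0.84000 × 60 = 50.40″

39°24′17″ S, 165°58′50″ E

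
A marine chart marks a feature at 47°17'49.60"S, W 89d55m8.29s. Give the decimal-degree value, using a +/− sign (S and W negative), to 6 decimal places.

Latitude: 47° + 17/60 + 49.6/3600 = 47 + 0.283333 + 0.013778 = 47.2971111
hemisphere S, so the sign is −
λ: 89° + 55/60 + 8.29/3600 = 89 + 0.916667 + 0.002303 = 89.9189694
hemisphere W, so the sign is −

-47.297111, -89.918969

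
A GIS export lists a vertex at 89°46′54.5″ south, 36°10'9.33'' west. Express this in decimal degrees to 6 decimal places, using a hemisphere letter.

89.781806° S, 36.169258° W

Latitude: 46′ + 54.5″ = 46.90833′; 89 + 46.90833/60 = 89.7818056
Longitude: 10′ + 9.33″ = 10.15550′; 36 + 10.15550/60 = 36.1692583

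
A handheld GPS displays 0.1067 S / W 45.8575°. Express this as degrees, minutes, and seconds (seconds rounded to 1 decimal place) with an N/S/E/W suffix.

0°06′24.1″ S, 45°51′27.0″ W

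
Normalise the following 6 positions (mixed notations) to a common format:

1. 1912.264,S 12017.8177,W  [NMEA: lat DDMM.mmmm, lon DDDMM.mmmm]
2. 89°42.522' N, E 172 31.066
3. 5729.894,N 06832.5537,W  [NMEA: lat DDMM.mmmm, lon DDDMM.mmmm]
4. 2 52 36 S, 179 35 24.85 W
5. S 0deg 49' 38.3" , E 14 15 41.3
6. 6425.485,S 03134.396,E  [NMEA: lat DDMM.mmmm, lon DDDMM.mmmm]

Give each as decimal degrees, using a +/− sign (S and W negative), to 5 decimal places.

Point 1:
  φ: split at 2 digits → 19° and 12.264′; 19 + 12.264/60 = 19.204400
  S → negative
  Lon: degrees = first 3 digits = 120, minutes = 17.8177; 120 + 17.8177/60 = 120.296962
  hemisphere W, so the sign is −
Point 2:
  Lat: 89 + 42.522/60 = 89.708700
  N → positive
  Lon: 172 + 31.066/60 = 172.517767
  E ⇒ keep positive
Point 3:
  Latitude: degrees = first 2 digits = 57, minutes = 29.894; 57 + 29.894/60 = 57.498233
  N ⇒ keep positive
  λ: split at 3 digits → 068° and 32.5537′; 68 + 32.5537/60 = 68.542562
  W ⇒ negate
Point 4:
  Lat: 52′ + 36″ = 52.60000′; 2 + 52.60000/60 = 2.876667
  S ⇒ negate
  λ: 35′ + 24.85″ = 35.41417′; 179 + 35.41417/60 = 179.590236
  W ⇒ negate
Point 5:
  Latitude: 0 + 49/60 + 38.3/3600 = 0.827306
  hemisphere S, so the sign is −
  λ: 14 + 15/60 + 41.3/3600 = 14.261472
  E → positive
Point 6:
  φ: split at 2 digits → 64° and 25.485′; 64 + 25.485/60 = 64.424750
  S → negative
  Longitude: degrees = first 3 digits = 31, minutes = 34.396; 31 + 34.396/60 = 31.573267
  E → positive

1. -19.20440, -120.29696
2. 89.70870, 172.51777
3. 57.49823, -68.54256
4. -2.87667, -179.59024
5. -0.82731, 14.26147
6. -64.42475, 31.57327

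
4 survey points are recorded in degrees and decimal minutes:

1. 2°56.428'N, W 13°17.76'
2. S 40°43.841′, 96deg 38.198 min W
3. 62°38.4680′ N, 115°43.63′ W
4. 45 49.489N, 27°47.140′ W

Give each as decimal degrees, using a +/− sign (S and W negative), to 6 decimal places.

1. 2.940467, -13.296000
2. -40.730683, -96.636633
3. 62.641133, -115.727167
4. 45.824817, -27.785667

Point 1:
  Latitude: 2 + 56.428/60 = 2.9404667
  N → positive
  Longitude: 17.76′ = 0.296000°; total 13.2960000
  W ⇒ negate
Point 2:
  Latitude: 43.841′ = 0.730683°; total 40.7306833
  S ⇒ negate
  Lon: 96 + 38.198/60 = 96.6366333
  W → negative
Point 3:
  Lat: 38.468′ = 0.641133°; total 62.6411333
  N → positive
  Longitude: 43.63′ = 0.727167°; total 115.7271667
  W → negative
Point 4:
  Lat: 45 + 49.489/60 = 45.8248167
  N ⇒ keep positive
  Lon: 47.14′ = 0.785667°; total 27.7856667
  W → negative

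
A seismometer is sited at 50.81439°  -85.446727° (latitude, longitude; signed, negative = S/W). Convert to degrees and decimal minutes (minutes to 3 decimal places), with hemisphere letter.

φ: 50° + 0.814390 × 60 = 50° 48.86340′
Longitude is negative → W; |value| = 85.446727
λ: minutes = (85.446727 − 85) × 60 = 26.80362

50° 48.863′ N, 85° 26.804′ W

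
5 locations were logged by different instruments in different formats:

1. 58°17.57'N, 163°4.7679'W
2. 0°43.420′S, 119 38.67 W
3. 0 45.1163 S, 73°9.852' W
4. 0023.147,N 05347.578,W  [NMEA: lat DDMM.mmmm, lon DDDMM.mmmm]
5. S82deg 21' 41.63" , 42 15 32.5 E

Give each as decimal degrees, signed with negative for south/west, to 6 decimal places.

1. 58.292833, -163.079465
2. -0.723667, -119.644500
3. -0.751938, -73.164200
4. 0.385783, -53.792967
5. -82.361564, 42.259028

Point 1:
  Latitude: 17.57′ = 0.292833°; total 58.2928333
  N → positive
  λ: 4.7679′ = 0.079465°; total 163.0794650
  W → negative
Point 2:
  Lat: 0 + 43.42/60 = 0.7236667
  S → negative
  λ: 38.67′ = 0.644500°; total 119.6445000
  W ⇒ negate
Point 3:
  Lat: 45.1163′ = 0.751938°; total 0.7519383
  S → negative
  Longitude: 73 + 9.852/60 = 73.1642000
  W → negative
Point 4:
  Latitude: split at 2 digits → 00° and 23.147′; 0 + 23.147/60 = 0.3857833
  N → positive
  Lon: degrees = first 3 digits = 53, minutes = 47.578; 53 + 47.578/60 = 53.7929667
  hemisphere W, so the sign is −
Point 5:
  Lat: 21′ + 41.63″ = 21.69383′; 82 + 21.69383/60 = 82.3615639
  hemisphere S, so the sign is −
  Lon: 15′ + 32.5″ = 15.54167′; 42 + 15.54167/60 = 42.2590278
  E ⇒ keep positive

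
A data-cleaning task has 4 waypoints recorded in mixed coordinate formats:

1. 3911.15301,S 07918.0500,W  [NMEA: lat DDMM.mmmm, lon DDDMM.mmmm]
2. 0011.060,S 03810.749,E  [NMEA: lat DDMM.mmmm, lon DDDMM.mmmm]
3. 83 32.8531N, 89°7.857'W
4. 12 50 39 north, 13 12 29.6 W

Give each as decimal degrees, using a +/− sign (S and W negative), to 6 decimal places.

1. -39.185884, -79.300833
2. -0.184333, 38.179150
3. 83.547552, -89.130950
4. 12.844167, -13.208222

Point 1:
  Latitude: split at 2 digits → 39° and 11.15301′; 39 + 11.15301/60 = 39.1858835
  S → negative
  Lon: split at 3 digits → 079° and 18.05′; 79 + 18.05/60 = 79.3008333
  W ⇒ negate
Point 2:
  Latitude: degrees = first 2 digits = 0, minutes = 11.06; 0 + 11.06/60 = 0.1843333
  S ⇒ negate
  λ: degrees = first 3 digits = 38, minutes = 10.749; 38 + 10.749/60 = 38.1791500
  E → positive
Point 3:
  φ: 32.8531′ = 0.547552°; total 83.5475517
  N → positive
  λ: 7.857′ = 0.130950°; total 89.1309500
  W → negative
Point 4:
  φ: 50′ + 39″ = 50.65000′; 12 + 50.65000/60 = 12.8441667
  N ⇒ keep positive
  Longitude: 13 + 12/60 + 29.6/3600 = 13.2082222
  W ⇒ negate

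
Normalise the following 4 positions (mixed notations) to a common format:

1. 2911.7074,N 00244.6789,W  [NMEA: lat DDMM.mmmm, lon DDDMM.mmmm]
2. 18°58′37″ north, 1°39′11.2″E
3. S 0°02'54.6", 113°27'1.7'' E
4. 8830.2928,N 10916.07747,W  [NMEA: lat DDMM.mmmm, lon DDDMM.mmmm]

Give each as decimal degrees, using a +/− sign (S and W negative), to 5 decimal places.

1. 29.19512, -2.74465
2. 18.97694, 1.65311
3. -0.04850, 113.45047
4. 88.50488, -109.26796

Point 1:
  φ: degrees = first 2 digits = 29, minutes = 11.7074; 29 + 11.7074/60 = 29.195123
  N → positive
  Lon: split at 3 digits → 002° and 44.6789′; 2 + 44.6789/60 = 2.744648
  W ⇒ negate
Point 2:
  Lat: 58′ + 37″ = 58.61667′; 18 + 58.61667/60 = 18.976944
  N ⇒ keep positive
  λ: 1° + 39/60 + 11.2/3600 = 1 + 0.650000 + 0.003111 = 1.653111
  E ⇒ keep positive
Point 3:
  φ: 0 + 2/60 + 54.6/3600 = 0.048500
  S ⇒ negate
  Longitude: 113 + 27/60 + 1.7/3600 = 113.450472
  E → positive
Point 4:
  Lat: split at 2 digits → 88° and 30.2928′; 88 + 30.2928/60 = 88.504880
  N ⇒ keep positive
  Longitude: degrees = first 3 digits = 109, minutes = 16.07747; 109 + 16.07747/60 = 109.267958
  W → negative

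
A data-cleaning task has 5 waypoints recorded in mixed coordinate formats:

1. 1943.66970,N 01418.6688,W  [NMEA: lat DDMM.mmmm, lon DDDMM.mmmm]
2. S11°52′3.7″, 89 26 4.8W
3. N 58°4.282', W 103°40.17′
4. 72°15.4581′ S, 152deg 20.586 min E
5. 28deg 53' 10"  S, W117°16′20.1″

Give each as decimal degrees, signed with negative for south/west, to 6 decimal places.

1. 19.727828, -14.311147
2. -11.867694, -89.434667
3. 58.071367, -103.669500
4. -72.257635, 152.343100
5. -28.886111, -117.272250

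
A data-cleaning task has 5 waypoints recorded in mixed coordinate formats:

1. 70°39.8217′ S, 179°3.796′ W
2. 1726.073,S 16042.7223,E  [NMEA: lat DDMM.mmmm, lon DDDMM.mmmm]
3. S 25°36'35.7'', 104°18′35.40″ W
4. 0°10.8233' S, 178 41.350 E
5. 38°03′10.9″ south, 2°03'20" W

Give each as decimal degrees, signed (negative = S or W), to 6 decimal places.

1. -70.663695, -179.063267
2. -17.434550, 160.712038
3. -25.609917, -104.309833
4. -0.180388, 178.689167
5. -38.053028, -2.055556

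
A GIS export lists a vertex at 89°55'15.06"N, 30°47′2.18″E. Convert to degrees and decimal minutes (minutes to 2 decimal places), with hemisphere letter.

89° 55.25′ N, 30° 47.04′ E

φ: seconds/60 = 0.25100; minutes = 55 + 0.25100 = 55.2510
Longitude: 47 + 2.18/60 = 47.0363′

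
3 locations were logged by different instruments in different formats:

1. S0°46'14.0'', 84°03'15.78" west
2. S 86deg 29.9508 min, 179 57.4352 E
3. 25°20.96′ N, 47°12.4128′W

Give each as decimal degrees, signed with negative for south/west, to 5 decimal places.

1. -0.77056, -84.05438
2. -86.49918, 179.95725
3. 25.34933, -47.20688

Point 1:
  Lat: 0 + 46/60 + 14/3600 = 0.770556
  S → negative
  Lon: 84° + 3/60 + 15.78/3600 = 84 + 0.050000 + 0.004383 = 84.054383
  hemisphere W, so the sign is −
Point 2:
  Lat: 86 + 29.9508/60 = 86.499180
  S ⇒ negate
  λ: 179 + 57.4352/60 = 179.957253
  E → positive
Point 3:
  Lat: 25 + 20.96/60 = 25.349333
  N → positive
  λ: 12.4128′ = 0.206880°; total 47.206880
  W → negative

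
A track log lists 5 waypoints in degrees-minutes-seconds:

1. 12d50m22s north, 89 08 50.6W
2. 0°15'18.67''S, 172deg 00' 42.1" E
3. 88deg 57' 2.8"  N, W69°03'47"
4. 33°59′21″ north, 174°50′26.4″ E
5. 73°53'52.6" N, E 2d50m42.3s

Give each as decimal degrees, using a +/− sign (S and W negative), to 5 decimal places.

Point 1:
  φ: 12° + 50/60 + 22/3600 = 12 + 0.833333 + 0.006111 = 12.839444
  N ⇒ keep positive
  Longitude: 89 + 8/60 + 50.6/3600 = 89.147389
  W → negative
Point 2:
  Lat: 0 + 15/60 + 18.67/3600 = 0.255186
  S ⇒ negate
  λ: 172° + 0/60 + 42.1/3600 = 172 + 0.000000 + 0.011694 = 172.011694
  E → positive
Point 3:
  Lat: 88 + 57/60 + 2.8/3600 = 88.950778
  N → positive
  Longitude: 69° + 3/60 + 47/3600 = 69 + 0.050000 + 0.013056 = 69.063056
  W → negative
Point 4:
  φ: 33° + 59/60 + 21/3600 = 33 + 0.983333 + 0.005833 = 33.989167
  N → positive
  Longitude: 174 + 50/60 + 26.4/3600 = 174.840667
  E ⇒ keep positive
Point 5:
  Lat: 73 + 53/60 + 52.6/3600 = 73.897944
  N → positive
  Longitude: 2° + 50/60 + 42.3/3600 = 2 + 0.833333 + 0.011750 = 2.845083
  E → positive

1. 12.83944, -89.14739
2. -0.25519, 172.01169
3. 88.95078, -69.06306
4. 33.98917, 174.84067
5. 73.89794, 2.84508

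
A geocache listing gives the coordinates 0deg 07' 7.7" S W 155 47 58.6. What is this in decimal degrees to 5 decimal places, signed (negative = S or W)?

Latitude: 0° + 7/60 + 7.7/3600 = 0 + 0.116667 + 0.002139 = 0.118806
hemisphere S, so the sign is −
Lon: 155° + 47/60 + 58.6/3600 = 155 + 0.783333 + 0.016278 = 155.799611
W ⇒ negate

-0.11881, -155.79961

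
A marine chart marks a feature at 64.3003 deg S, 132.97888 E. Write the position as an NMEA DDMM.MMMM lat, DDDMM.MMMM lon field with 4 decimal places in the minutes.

6418.0180,S / 13258.7328,E

Lat: fractional part 0.300300 → 18.018000 minutes
Lon: 132° + 0.978880 × 60 = 132° 58.732800′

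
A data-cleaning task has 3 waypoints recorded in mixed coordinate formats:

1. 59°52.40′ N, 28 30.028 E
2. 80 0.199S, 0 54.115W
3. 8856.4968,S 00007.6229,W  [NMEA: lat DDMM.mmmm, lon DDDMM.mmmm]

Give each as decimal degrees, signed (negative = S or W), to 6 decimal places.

1. 59.873333, 28.500467
2. -80.003317, -0.901917
3. -88.941613, -0.127048

Point 1:
  Latitude: 59 + 52.4/60 = 59.8733333
  N → positive
  Lon: 30.028′ = 0.500467°; total 28.5004667
  E → positive
Point 2:
  φ: 80 + 0.199/60 = 80.0033167
  S → negative
  λ: 54.115′ = 0.901917°; total 0.9019167
  hemisphere W, so the sign is −
Point 3:
  Lat: split at 2 digits → 88° and 56.4968′; 88 + 56.4968/60 = 88.9416133
  S → negative
  λ: split at 3 digits → 000° and 7.6229′; 0 + 7.6229/60 = 0.1270483
  hemisphere W, so the sign is −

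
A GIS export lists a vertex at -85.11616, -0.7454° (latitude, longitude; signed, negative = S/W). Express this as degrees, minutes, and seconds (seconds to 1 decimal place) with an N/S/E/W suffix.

Latitude is negative → S; |value| = 85.116160
Latitude: whole degrees 85; 6.96960′ → 6′ and 58.176″
Longitude is negative → W; |value| = 0.745400
λ: whole degrees 0; 44.72400′ → 44′ and 43.440″

85°06′58.2″ S, 0°44′43.4″ W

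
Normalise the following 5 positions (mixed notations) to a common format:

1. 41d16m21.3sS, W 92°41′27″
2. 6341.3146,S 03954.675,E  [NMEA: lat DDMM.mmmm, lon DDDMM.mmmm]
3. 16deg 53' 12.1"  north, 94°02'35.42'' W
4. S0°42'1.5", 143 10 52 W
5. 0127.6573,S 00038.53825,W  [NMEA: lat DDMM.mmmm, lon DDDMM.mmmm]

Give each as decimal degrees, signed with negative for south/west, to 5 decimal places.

Point 1:
  Latitude: 41° + 16/60 + 21.3/3600 = 41 + 0.266667 + 0.005917 = 41.272583
  S → negative
  Longitude: 92° + 41/60 + 27/3600 = 92 + 0.683333 + 0.007500 = 92.690833
  hemisphere W, so the sign is −
Point 2:
  φ: degrees = first 2 digits = 63, minutes = 41.3146; 63 + 41.3146/60 = 63.688577
  S → negative
  Longitude: degrees = first 3 digits = 39, minutes = 54.675; 39 + 54.675/60 = 39.911250
  E ⇒ keep positive
Point 3:
  Lat: 16 + 53/60 + 12.1/3600 = 16.886694
  N ⇒ keep positive
  Longitude: 94 + 2/60 + 35.42/3600 = 94.043172
  W → negative
Point 4:
  φ: 42′ + 1.5″ = 42.02500′; 0 + 42.02500/60 = 0.700417
  S → negative
  Lon: 10′ + 52″ = 10.86667′; 143 + 10.86667/60 = 143.181111
  W → negative
Point 5:
  Latitude: degrees = first 2 digits = 1, minutes = 27.6573; 1 + 27.6573/60 = 1.460955
  hemisphere S, so the sign is −
  Longitude: split at 3 digits → 000° and 38.53825′; 0 + 38.53825/60 = 0.642304
  W ⇒ negate

1. -41.27258, -92.69083
2. -63.68858, 39.91125
3. 16.88669, -94.04317
4. -0.70042, -143.18111
5. -1.46096, -0.64230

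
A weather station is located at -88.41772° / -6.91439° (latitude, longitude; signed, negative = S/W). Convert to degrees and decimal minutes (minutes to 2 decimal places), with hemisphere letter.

Latitude is negative → S; |value| = 88.417720
φ: minutes = (88.417720 − 88) × 60 = 25.0632
Longitude is negative → W; |value| = 6.914390
λ: fractional part 0.914390 → 54.8634 minutes

88° 25.06′ S, 6° 54.86′ W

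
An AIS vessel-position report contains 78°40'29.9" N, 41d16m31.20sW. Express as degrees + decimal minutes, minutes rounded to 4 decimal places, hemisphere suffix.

78° 40.4983′ N, 41° 16.5200′ W

Latitude: seconds/60 = 0.49833; minutes = 40 + 0.49833 = 40.498333
Longitude: seconds/60 = 0.52000; minutes = 16 + 0.52000 = 16.520000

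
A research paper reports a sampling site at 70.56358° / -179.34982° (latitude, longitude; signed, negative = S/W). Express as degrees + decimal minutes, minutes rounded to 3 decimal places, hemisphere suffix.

70° 33.815′ N, 179° 20.989′ W

φ: 70° + 0.563580 × 60 = 70° 33.81480′
Longitude is negative → W; |value| = 179.349820
Longitude: minutes = (179.349820 − 179) × 60 = 20.98920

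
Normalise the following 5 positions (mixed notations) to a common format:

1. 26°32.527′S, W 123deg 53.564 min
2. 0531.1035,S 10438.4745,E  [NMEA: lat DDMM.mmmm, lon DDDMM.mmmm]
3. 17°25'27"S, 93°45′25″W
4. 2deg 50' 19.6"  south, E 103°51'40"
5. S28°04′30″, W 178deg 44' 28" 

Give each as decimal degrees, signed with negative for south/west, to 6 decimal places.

Point 1:
  Lat: 32.527′ = 0.542117°; total 26.5421167
  hemisphere S, so the sign is −
  Longitude: 53.564′ = 0.892733°; total 123.8927333
  W ⇒ negate
Point 2:
  φ: split at 2 digits → 05° and 31.1035′; 5 + 31.1035/60 = 5.5183917
  hemisphere S, so the sign is −
  Lon: split at 3 digits → 104° and 38.4745′; 104 + 38.4745/60 = 104.6412417
  E ⇒ keep positive
Point 3:
  Lat: 17 + 25/60 + 27/3600 = 17.4241667
  S ⇒ negate
  Longitude: 93 + 45/60 + 25/3600 = 93.7569444
  W → negative
Point 4:
  φ: 2 + 50/60 + 19.6/3600 = 2.8387778
  S ⇒ negate
  λ: 51′ + 40″ = 51.66667′; 103 + 51.66667/60 = 103.8611111
  E ⇒ keep positive
Point 5:
  Latitude: 4′ + 30″ = 4.50000′; 28 + 4.50000/60 = 28.0750000
  S → negative
  Lon: 178 + 44/60 + 28/3600 = 178.7411111
  W ⇒ negate

1. -26.542117, -123.892733
2. -5.518392, 104.641242
3. -17.424167, -93.756944
4. -2.838778, 103.861111
5. -28.075000, -178.741111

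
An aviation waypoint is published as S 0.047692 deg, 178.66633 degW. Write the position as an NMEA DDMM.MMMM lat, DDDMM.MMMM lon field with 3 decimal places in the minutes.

Lat: fractional part 0.047692 → 2.86152 minutes
λ: 178° + 0.666330 × 60 = 178° 39.97980′

0002.862,S / 17839.980,W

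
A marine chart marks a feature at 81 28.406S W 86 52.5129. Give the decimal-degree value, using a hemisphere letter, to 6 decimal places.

81.473433° S, 86.875215° W

Latitude: 28.406′ = 0.473433°; total 81.4734333
Longitude: 52.5129′ = 0.875215°; total 86.8752150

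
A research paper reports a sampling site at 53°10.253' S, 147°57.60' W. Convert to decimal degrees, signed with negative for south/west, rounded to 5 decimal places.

-53.17088, -147.96000

Latitude: 53 + 10.253/60 = 53.170883
S ⇒ negate
Longitude: 57.6′ = 0.960000°; total 147.960000
W → negative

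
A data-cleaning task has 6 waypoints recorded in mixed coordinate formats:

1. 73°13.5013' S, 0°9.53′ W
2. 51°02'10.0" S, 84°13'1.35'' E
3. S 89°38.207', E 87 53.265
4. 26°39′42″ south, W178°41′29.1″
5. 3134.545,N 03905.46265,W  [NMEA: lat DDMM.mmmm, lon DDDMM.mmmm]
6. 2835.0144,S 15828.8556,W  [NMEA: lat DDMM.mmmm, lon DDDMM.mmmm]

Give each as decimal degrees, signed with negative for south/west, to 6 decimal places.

1. -73.225022, -0.158833
2. -51.036111, 84.217042
3. -89.636783, 87.887750
4. -26.661667, -178.691417
5. 31.575750, -39.091044
6. -28.583573, -158.480927

Point 1:
  Lat: 73 + 13.5013/60 = 73.2250217
  S → negative
  Lon: 0 + 9.53/60 = 0.1588333
  hemisphere W, so the sign is −
Point 2:
  φ: 2′ + 10″ = 2.16667′; 51 + 2.16667/60 = 51.0361111
  S ⇒ negate
  λ: 84 + 13/60 + 1.35/3600 = 84.2170417
  E ⇒ keep positive
Point 3:
  Lat: 89 + 38.207/60 = 89.6367833
  hemisphere S, so the sign is −
  Longitude: 53.265′ = 0.887750°; total 87.8877500
  E ⇒ keep positive
Point 4:
  Lat: 26 + 39/60 + 42/3600 = 26.6616667
  S → negative
  λ: 178 + 41/60 + 29.1/3600 = 178.6914167
  W → negative
Point 5:
  φ: split at 2 digits → 31° and 34.545′; 31 + 34.545/60 = 31.5757500
  N → positive
  Longitude: degrees = first 3 digits = 39, minutes = 5.46265; 39 + 5.46265/60 = 39.0910442
  hemisphere W, so the sign is −
Point 6:
  Lat: degrees = first 2 digits = 28, minutes = 35.0144; 28 + 35.0144/60 = 28.5835733
  S ⇒ negate
  Lon: split at 3 digits → 158° and 28.8556′; 158 + 28.8556/60 = 158.4809267
  hemisphere W, so the sign is −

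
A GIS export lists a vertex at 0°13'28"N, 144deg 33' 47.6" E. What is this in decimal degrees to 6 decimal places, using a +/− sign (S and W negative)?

0.224444, 144.563222

Lat: 0° + 13/60 + 28/3600 = 0 + 0.216667 + 0.007778 = 0.2244444
N → positive
Longitude: 144° + 33/60 + 47.6/3600 = 144 + 0.550000 + 0.013222 = 144.5632222
E → positive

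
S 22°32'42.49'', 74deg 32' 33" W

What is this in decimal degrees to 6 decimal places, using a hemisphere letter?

22.545136° S, 74.542500° W

φ: 22° + 32/60 + 42.49/3600 = 22 + 0.533333 + 0.011803 = 22.5451361
Longitude: 32′ + 33″ = 32.55000′; 74 + 32.55000/60 = 74.5425000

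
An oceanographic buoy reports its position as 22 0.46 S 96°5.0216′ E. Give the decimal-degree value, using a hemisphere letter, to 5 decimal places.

22.00767° S, 96.08369° E

Lat: 22 + 0.46/60 = 22.007667
λ: 5.0216′ = 0.083693°; total 96.083693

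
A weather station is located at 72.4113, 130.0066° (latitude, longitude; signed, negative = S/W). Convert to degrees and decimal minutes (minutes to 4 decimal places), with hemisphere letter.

φ: fractional part 0.411300 → 24.678000 minutes
Lon: minutes = (130.006600 − 130) × 60 = 0.396000

72° 24.6780′ N, 130° 0.3960′ E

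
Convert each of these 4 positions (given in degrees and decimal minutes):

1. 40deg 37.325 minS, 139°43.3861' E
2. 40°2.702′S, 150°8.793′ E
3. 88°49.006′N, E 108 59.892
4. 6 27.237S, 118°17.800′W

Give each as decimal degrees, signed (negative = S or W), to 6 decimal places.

1. -40.622083, 139.723102
2. -40.045033, 150.146550
3. 88.816767, 108.998200
4. -6.453950, -118.296667

Point 1:
  Lat: 37.325′ = 0.622083°; total 40.6220833
  S → negative
  Lon: 139 + 43.3861/60 = 139.7231017
  E ⇒ keep positive
Point 2:
  Latitude: 40 + 2.702/60 = 40.0450333
  S → negative
  Longitude: 8.793′ = 0.146550°; total 150.1465500
  E → positive
Point 3:
  Latitude: 88 + 49.006/60 = 88.8167667
  N → positive
  λ: 59.892′ = 0.998200°; total 108.9982000
  E ⇒ keep positive
Point 4:
  φ: 27.237′ = 0.453950°; total 6.4539500
  S ⇒ negate
  Lon: 118 + 17.8/60 = 118.2966667
  W → negative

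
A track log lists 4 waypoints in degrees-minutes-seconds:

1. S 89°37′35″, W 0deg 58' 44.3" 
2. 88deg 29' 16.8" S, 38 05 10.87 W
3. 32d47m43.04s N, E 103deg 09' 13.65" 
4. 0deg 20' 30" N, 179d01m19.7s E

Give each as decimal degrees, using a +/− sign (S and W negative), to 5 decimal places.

Point 1:
  Lat: 89° + 37/60 + 35/3600 = 89 + 0.616667 + 0.009722 = 89.626389
  S ⇒ negate
  Lon: 0° + 58/60 + 44.3/3600 = 0 + 0.966667 + 0.012306 = 0.978972
  W → negative
Point 2:
  φ: 88 + 29/60 + 16.8/3600 = 88.488000
  S → negative
  Longitude: 38 + 5/60 + 10.87/3600 = 38.086353
  hemisphere W, so the sign is −
Point 3:
  Lat: 32° + 47/60 + 43.04/3600 = 32 + 0.783333 + 0.011956 = 32.795289
  N ⇒ keep positive
  λ: 9′ + 13.65″ = 9.22750′; 103 + 9.22750/60 = 103.153792
  E → positive
Point 4:
  Latitude: 20′ + 30″ = 20.50000′; 0 + 20.50000/60 = 0.341667
  N → positive
  λ: 179° + 1/60 + 19.7/3600 = 179 + 0.016667 + 0.005472 = 179.022139
  E ⇒ keep positive

1. -89.62639, -0.97897
2. -88.48800, -38.08635
3. 32.79529, 103.15379
4. 0.34167, 179.02214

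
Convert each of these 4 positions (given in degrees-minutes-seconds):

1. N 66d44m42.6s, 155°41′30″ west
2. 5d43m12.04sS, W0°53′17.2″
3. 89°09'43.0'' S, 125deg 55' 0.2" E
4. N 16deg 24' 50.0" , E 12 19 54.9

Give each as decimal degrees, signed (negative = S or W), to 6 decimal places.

1. 66.745167, -155.691667
2. -5.720011, -0.888111
3. -89.161944, 125.916722
4. 16.413889, 12.331917

Point 1:
  φ: 66° + 44/60 + 42.6/3600 = 66 + 0.733333 + 0.011833 = 66.7451667
  N → positive
  Longitude: 155° + 41/60 + 30/3600 = 155 + 0.683333 + 0.008333 = 155.6916667
  W → negative
Point 2:
  φ: 5 + 43/60 + 12.04/3600 = 5.7200111
  S ⇒ negate
  Longitude: 53′ + 17.2″ = 53.28667′; 0 + 53.28667/60 = 0.8881111
  W → negative
Point 3:
  Latitude: 9′ + 43″ = 9.71667′; 89 + 9.71667/60 = 89.1619444
  hemisphere S, so the sign is −
  λ: 125° + 55/60 + 0.2/3600 = 125 + 0.916667 + 0.000056 = 125.9167222
  E ⇒ keep positive
Point 4:
  Lat: 16 + 24/60 + 50/3600 = 16.4138889
  N → positive
  Lon: 19′ + 54.9″ = 19.91500′; 12 + 19.91500/60 = 12.3319167
  E ⇒ keep positive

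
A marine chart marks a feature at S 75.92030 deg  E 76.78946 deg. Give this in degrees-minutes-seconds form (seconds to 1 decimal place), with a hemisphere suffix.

Lat: 0.920300 × 60 = 55.21800′ → 55′, remainder × 60 = 13.080″
Lon: 0.789460° → 47.36760′; 0.36760 × 60 = 22.056″

75°55′13.1″ S, 76°47′22.1″ E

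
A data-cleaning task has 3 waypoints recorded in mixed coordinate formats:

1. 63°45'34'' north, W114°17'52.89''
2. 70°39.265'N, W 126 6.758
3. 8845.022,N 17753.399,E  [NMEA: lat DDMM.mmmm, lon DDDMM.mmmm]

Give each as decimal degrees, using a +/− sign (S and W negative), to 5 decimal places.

1. 63.75944, -114.29803
2. 70.65442, -126.11263
3. 88.75037, 177.88998

Point 1:
  Latitude: 63 + 45/60 + 34/3600 = 63.759444
  N → positive
  Lon: 17′ + 52.89″ = 17.88150′; 114 + 17.88150/60 = 114.298025
  W ⇒ negate
Point 2:
  φ: 39.265′ = 0.654417°; total 70.654417
  N ⇒ keep positive
  λ: 6.758′ = 0.112633°; total 126.112633
  W ⇒ negate
Point 3:
  Lat: split at 2 digits → 88° and 45.022′; 88 + 45.022/60 = 88.750367
  N → positive
  Longitude: degrees = first 3 digits = 177, minutes = 53.399; 177 + 53.399/60 = 177.889983
  E → positive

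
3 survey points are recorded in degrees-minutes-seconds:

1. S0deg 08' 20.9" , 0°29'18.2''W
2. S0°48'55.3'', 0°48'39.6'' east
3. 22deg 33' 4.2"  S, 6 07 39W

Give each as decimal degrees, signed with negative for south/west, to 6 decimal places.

Point 1:
  Latitude: 0 + 8/60 + 20.9/3600 = 0.1391389
  S → negative
  λ: 0 + 29/60 + 18.2/3600 = 0.4883889
  W ⇒ negate
Point 2:
  Latitude: 48′ + 55.3″ = 48.92167′; 0 + 48.92167/60 = 0.8153611
  hemisphere S, so the sign is −
  λ: 48′ + 39.6″ = 48.66000′; 0 + 48.66000/60 = 0.8110000
  E ⇒ keep positive
Point 3:
  Latitude: 33′ + 4.2″ = 33.07000′; 22 + 33.07000/60 = 22.5511667
  S → negative
  Lon: 6 + 7/60 + 39/3600 = 6.1275000
  W → negative

1. -0.139139, -0.488389
2. -0.815361, 0.811000
3. -22.551167, -6.127500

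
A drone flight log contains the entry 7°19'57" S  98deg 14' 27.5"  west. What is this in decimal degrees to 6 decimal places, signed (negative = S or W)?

-7.332500, -98.240972

Latitude: 19′ + 57″ = 19.95000′; 7 + 19.95000/60 = 7.3325000
hemisphere S, so the sign is −
Lon: 14′ + 27.5″ = 14.45833′; 98 + 14.45833/60 = 98.2409722
W → negative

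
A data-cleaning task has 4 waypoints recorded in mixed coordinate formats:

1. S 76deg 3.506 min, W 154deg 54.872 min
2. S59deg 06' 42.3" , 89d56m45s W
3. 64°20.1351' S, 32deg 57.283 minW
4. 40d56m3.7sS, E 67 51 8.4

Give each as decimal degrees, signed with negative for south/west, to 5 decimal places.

1. -76.05843, -154.91453
2. -59.11175, -89.94583
3. -64.33559, -32.95472
4. -40.93436, 67.85233

Point 1:
  Latitude: 3.506′ = 0.058433°; total 76.058433
  S → negative
  λ: 154 + 54.872/60 = 154.914533
  hemisphere W, so the sign is −
Point 2:
  φ: 6′ + 42.3″ = 6.70500′; 59 + 6.70500/60 = 59.111750
  hemisphere S, so the sign is −
  Longitude: 89° + 56/60 + 45/3600 = 89 + 0.933333 + 0.012500 = 89.945833
  hemisphere W, so the sign is −
Point 3:
  Lat: 20.1351′ = 0.335585°; total 64.335585
  S → negative
  Longitude: 57.283′ = 0.954717°; total 32.954717
  W ⇒ negate
Point 4:
  Lat: 56′ + 3.7″ = 56.06167′; 40 + 56.06167/60 = 40.934361
  S ⇒ negate
  Lon: 51′ + 8.4″ = 51.14000′; 67 + 51.14000/60 = 67.852333
  E → positive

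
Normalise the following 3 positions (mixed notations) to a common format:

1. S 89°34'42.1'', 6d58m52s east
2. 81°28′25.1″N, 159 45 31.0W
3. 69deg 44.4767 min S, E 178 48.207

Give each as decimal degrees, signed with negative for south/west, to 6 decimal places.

1. -89.578361, 6.981111
2. 81.473639, -159.758611
3. -69.741278, 178.803450

Point 1:
  Latitude: 89 + 34/60 + 42.1/3600 = 89.5783611
  S ⇒ negate
  Lon: 58′ + 52″ = 58.86667′; 6 + 58.86667/60 = 6.9811111
  E ⇒ keep positive
Point 2:
  Latitude: 81 + 28/60 + 25.1/3600 = 81.4736389
  N ⇒ keep positive
  Lon: 159 + 45/60 + 31/3600 = 159.7586111
  hemisphere W, so the sign is −
Point 3:
  φ: 44.4767′ = 0.741278°; total 69.7412783
  hemisphere S, so the sign is −
  λ: 178 + 48.207/60 = 178.8034500
  E ⇒ keep positive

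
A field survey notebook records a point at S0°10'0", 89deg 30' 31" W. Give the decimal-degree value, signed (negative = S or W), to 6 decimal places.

Latitude: 0 + 10/60 + 0/3600 = 0.1666667
S ⇒ negate
λ: 89 + 30/60 + 31/3600 = 89.5086111
W → negative

-0.166667, -89.508611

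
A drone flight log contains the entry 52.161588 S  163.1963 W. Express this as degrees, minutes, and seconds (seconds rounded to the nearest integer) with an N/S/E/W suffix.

52°09′42″ S, 163°11′47″ W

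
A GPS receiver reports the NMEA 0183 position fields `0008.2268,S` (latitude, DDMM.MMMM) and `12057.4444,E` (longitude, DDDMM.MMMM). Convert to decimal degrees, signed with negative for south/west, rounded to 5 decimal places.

-0.13711, 120.95741

φ: degrees = first 2 digits = 0, minutes = 8.2268; 0 + 8.2268/60 = 0.137113
hemisphere S, so the sign is −
Lon: split at 3 digits → 120° and 57.4444′; 120 + 57.4444/60 = 120.957407
E ⇒ keep positive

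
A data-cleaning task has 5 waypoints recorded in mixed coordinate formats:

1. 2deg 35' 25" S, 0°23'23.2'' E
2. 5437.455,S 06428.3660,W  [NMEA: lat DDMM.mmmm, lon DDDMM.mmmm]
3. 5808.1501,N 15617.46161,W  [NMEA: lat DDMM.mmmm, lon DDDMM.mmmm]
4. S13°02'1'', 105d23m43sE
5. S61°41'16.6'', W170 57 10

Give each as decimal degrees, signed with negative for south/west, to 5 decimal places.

Point 1:
  Latitude: 35′ + 25″ = 35.41667′; 2 + 35.41667/60 = 2.590278
  S → negative
  λ: 23′ + 23.2″ = 23.38667′; 0 + 23.38667/60 = 0.389778
  E ⇒ keep positive
Point 2:
  Lat: degrees = first 2 digits = 54, minutes = 37.455; 54 + 37.455/60 = 54.624250
  S → negative
  Longitude: split at 3 digits → 064° and 28.366′; 64 + 28.366/60 = 64.472767
  W → negative
Point 3:
  Latitude: degrees = first 2 digits = 58, minutes = 8.1501; 58 + 8.1501/60 = 58.135835
  N ⇒ keep positive
  λ: degrees = first 3 digits = 156, minutes = 17.46161; 156 + 17.46161/60 = 156.291027
  W ⇒ negate
Point 4:
  φ: 13 + 2/60 + 1/3600 = 13.033611
  hemisphere S, so the sign is −
  Lon: 105 + 23/60 + 43/3600 = 105.395278
  E → positive
Point 5:
  Latitude: 61 + 41/60 + 16.6/3600 = 61.687944
  S → negative
  Longitude: 170 + 57/60 + 10/3600 = 170.952778
  W ⇒ negate

1. -2.59028, 0.38978
2. -54.62425, -64.47277
3. 58.13584, -156.29103
4. -13.03361, 105.39528
5. -61.68794, -170.95278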